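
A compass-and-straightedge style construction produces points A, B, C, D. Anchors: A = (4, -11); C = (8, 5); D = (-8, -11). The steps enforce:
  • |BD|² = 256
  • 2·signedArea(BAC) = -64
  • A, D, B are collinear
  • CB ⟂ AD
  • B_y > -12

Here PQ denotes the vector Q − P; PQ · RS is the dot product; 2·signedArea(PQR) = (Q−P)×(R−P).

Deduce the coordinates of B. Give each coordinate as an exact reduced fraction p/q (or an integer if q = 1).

1. B_x = 8  [A, D, B are collinear ∩ CB ⟂ AD]
2. B_y = -11  [A, D, B are collinear ∩ CB ⟂ AD]
   → B = (8, -11)

B = (8, -11)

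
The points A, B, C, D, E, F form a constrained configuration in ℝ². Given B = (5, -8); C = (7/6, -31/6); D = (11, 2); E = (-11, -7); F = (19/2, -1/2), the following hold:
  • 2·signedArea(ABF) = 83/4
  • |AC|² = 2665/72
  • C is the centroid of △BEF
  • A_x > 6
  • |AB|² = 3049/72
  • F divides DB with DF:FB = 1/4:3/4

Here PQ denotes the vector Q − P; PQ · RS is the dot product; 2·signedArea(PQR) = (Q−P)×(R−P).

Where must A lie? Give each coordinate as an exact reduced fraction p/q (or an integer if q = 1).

1. A_x = 73/12  [line -15/2·x + 9/2·y + 211/4 = 0 ∩ |AB|² = 3049/72]
2. A_y = -19/12  [line -15/2·x + 9/2·y + 211/4 = 0 ∩ |AB|² = 3049/72]
   → A = (73/12, -19/12)

A = (73/12, -19/12)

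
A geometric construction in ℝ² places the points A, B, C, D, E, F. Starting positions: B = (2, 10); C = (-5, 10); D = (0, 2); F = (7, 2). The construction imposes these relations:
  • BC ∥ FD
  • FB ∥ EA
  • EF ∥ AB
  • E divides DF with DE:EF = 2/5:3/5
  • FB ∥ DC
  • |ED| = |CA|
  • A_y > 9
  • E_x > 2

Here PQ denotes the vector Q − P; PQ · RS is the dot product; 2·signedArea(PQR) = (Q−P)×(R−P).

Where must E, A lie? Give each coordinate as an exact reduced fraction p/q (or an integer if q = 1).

A = (-11/5, 10)
E = (14/5, 2)

1. E_x = 14/5  [E divides DF with DE:EF = 2/5:3/5]
2. E_y = 2  [E divides DF with DE:EF = 2/5:3/5]
   → E = (14/5, 2)
3. A_x = -11/5  [EF ∥ AB ∩ FB ∥ EA]
4. A_y = 10  [EF ∥ AB ∩ FB ∥ EA]
   → A = (-11/5, 10)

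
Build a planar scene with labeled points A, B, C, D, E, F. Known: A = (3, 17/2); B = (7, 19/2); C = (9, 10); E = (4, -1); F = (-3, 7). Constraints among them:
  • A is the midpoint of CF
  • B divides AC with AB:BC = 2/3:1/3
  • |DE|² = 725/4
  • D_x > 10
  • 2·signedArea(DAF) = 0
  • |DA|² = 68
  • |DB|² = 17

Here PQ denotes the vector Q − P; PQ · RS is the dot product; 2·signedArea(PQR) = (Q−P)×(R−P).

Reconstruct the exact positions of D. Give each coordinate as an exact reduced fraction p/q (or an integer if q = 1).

1. D_x = 11  [line 3/2·x + -6·y + 93/2 = 0 ∩ |DA|² = 68]
2. D_y = 21/2  [line 3/2·x + -6·y + 93/2 = 0 ∩ |DA|² = 68]
   → D = (11, 21/2)

D = (11, 21/2)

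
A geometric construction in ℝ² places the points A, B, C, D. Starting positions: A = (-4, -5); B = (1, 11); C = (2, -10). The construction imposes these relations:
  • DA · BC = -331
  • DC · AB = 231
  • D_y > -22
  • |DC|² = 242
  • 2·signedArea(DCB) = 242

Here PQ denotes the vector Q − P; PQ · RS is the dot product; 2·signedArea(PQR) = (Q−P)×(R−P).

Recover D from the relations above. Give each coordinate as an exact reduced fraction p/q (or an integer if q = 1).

D = (-9, -21)

1. D_x = -9  [DA · BC = -331 ∩ 2·signedArea(DCB) = 242]
2. D_y = -21  [DA · BC = -331 ∩ 2·signedArea(DCB) = 242]
   → D = (-9, -21)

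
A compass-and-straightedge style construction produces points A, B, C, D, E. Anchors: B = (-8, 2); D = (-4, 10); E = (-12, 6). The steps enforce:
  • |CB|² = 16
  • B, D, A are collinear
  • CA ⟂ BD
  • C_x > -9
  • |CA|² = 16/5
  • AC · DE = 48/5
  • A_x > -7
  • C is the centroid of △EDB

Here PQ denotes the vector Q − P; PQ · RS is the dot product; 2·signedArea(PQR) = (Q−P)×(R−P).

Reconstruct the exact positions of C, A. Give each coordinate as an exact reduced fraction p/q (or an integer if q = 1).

1. C_x = -8  [C is the centroid of △EDB]
2. C_y = 6  [C is the centroid of △EDB]
   → C = (-8, 6)
3. A_x = -32/5  [B, D, A are collinear ∩ CA ⟂ BD]
4. A_y = 26/5  [B, D, A are collinear ∩ CA ⟂ BD]
   → A = (-32/5, 26/5)

A = (-32/5, 26/5)
C = (-8, 6)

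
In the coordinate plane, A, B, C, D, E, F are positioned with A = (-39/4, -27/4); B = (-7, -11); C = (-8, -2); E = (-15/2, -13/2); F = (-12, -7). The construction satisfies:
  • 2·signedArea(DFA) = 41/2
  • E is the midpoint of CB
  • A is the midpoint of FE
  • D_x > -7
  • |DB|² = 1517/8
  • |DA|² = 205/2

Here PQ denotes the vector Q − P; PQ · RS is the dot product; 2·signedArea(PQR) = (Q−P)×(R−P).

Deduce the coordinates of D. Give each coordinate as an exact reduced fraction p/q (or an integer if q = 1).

D = (-25/4, 11/4)

1. D_x = -25/4  [line -1/4·x + 9/4·y + -31/4 = 0 ∩ |DA|² = 205/2]
2. D_y = 11/4  [line -1/4·x + 9/4·y + -31/4 = 0 ∩ |DA|² = 205/2]
   → D = (-25/4, 11/4)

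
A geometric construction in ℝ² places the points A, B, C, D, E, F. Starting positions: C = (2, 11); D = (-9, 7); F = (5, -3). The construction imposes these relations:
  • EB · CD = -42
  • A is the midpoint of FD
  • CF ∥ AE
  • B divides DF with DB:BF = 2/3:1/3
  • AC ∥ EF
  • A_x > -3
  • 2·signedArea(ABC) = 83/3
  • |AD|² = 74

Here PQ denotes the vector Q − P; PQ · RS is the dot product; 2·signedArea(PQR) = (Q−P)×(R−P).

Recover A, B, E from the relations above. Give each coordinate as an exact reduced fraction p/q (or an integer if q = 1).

1. A_x = -2  [A is the midpoint of FD]
2. A_y = 2  [A is the midpoint of FD]
   → A = (-2, 2)
3. B_x = 1/3  [B divides DF with DB:BF = 2/3:1/3]
4. B_y = 1/3  [B divides DF with DB:BF = 2/3:1/3]
   → B = (1/3, 1/3)
5. E_x = 1  [AC ∥ EF ∩ CF ∥ AE]
6. E_y = -12  [AC ∥ EF ∩ CF ∥ AE]
   → E = (1, -12)

A = (-2, 2)
B = (1/3, 1/3)
E = (1, -12)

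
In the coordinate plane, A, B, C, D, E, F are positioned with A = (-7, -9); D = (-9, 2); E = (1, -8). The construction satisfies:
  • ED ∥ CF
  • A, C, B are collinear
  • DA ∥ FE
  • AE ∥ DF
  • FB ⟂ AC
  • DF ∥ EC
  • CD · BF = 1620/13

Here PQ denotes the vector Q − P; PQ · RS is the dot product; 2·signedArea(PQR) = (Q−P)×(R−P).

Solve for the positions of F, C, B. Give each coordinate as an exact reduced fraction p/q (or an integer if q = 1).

1. F_x = -1  [DA ∥ FE ∩ AE ∥ DF]
2. F_y = 3  [DA ∥ FE ∩ AE ∥ DF]
   → F = (-1, 3)
3. C_x = 9  [ED ∥ CF ∩ DF ∥ EC]
4. C_y = -7  [ED ∥ CF ∩ DF ∥ EC]
   → C = (9, -7)
5. B_x = 5/13  [A, C, B are collinear ∩ FB ⟂ AC]
6. B_y = -105/13  [A, C, B are collinear ∩ FB ⟂ AC]
   → B = (5/13, -105/13)

B = (5/13, -105/13)
C = (9, -7)
F = (-1, 3)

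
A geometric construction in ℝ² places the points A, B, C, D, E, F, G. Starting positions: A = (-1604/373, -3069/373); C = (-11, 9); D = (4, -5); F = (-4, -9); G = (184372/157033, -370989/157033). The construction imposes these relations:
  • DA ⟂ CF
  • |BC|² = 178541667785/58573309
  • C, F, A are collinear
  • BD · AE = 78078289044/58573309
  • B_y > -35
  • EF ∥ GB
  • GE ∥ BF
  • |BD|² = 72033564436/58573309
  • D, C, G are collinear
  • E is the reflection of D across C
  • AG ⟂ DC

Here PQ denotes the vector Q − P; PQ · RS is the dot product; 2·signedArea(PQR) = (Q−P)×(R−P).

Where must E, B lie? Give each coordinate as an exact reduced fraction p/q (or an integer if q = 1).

1. E_x = -26  [E is the reflection of D across C]
2. E_y = 23  [E is the reflection of D across C]
   → E = (-26, 23)
3. B_x = 3639098/157033  [GE ∥ BF ∩ EF ∥ GB]
4. B_y = -5396045/157033  [GE ∥ BF ∩ EF ∥ GB]
   → B = (3639098/157033, -5396045/157033)

B = (3639098/157033, -5396045/157033)
E = (-26, 23)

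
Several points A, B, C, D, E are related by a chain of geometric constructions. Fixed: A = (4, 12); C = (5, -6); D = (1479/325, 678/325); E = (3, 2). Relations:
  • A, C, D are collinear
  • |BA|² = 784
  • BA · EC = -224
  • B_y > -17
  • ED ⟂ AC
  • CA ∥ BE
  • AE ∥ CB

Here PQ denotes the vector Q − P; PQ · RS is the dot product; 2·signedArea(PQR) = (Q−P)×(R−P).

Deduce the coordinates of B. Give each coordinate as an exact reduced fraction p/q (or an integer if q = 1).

1. B_x = 4  [CA ∥ BE ∩ AE ∥ CB]
2. B_y = -16  [CA ∥ BE ∩ AE ∥ CB]
   → B = (4, -16)

B = (4, -16)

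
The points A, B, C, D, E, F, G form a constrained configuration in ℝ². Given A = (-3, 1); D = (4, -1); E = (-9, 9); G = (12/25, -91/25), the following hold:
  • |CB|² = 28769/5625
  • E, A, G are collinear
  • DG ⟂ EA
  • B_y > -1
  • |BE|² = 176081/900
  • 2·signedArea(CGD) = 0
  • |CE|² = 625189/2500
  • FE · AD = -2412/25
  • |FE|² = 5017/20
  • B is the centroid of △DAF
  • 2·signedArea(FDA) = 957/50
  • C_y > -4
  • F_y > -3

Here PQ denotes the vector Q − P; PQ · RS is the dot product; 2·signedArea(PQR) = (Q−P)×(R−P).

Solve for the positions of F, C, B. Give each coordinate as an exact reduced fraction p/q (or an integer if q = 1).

B = (59/75, -149/150)
C = (126/125, -811/250)
F = (34/25, -149/50)

1. F_x = 34/25  [2·signedArea(FDA) = 957/50 ∩ FE · AD = -2412/25]
2. F_y = -149/50  [2·signedArea(FDA) = 957/50 ∩ FE · AD = -2412/25]
   → F = (34/25, -149/50)
3. C_x = 126/125  [line -66/25·x + 88/25·y + 352/25 = 0 ∩ |CE|² = 625189/2500]
4. C_y = -811/250  [line -66/25·x + 88/25·y + 352/25 = 0 ∩ |CE|² = 625189/2500]
   → C = (126/125, -811/250)
5. B_x = 59/75  [B is the centroid of △DAF]
6. B_y = -149/150  [B is the centroid of △DAF]
   → B = (59/75, -149/150)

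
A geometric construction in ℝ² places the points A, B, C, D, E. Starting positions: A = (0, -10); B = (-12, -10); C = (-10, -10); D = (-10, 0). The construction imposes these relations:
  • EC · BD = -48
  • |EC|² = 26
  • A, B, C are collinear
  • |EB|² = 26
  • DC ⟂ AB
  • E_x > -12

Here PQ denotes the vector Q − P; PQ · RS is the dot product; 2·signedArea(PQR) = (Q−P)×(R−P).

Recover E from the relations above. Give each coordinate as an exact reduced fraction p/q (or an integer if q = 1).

1. E_x = -11  [line -2·x + -10·y + -72 = 0 ∩ |EB|² = 26]
2. E_y = -5  [line -2·x + -10·y + -72 = 0 ∩ |EB|² = 26]
   → E = (-11, -5)

E = (-11, -5)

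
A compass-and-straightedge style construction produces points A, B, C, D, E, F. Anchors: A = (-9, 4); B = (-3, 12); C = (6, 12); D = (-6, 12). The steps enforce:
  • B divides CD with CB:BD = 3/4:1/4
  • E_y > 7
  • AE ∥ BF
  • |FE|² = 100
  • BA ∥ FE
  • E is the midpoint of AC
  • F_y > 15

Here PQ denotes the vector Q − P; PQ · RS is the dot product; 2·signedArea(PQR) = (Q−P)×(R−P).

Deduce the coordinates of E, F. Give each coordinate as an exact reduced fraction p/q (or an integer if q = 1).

1. E_x = -3/2  [E is the midpoint of AC]
2. E_y = 8  [E is the midpoint of AC]
   → E = (-3/2, 8)
3. F_x = 9/2  [BA ∥ FE ∩ AE ∥ BF]
4. F_y = 16  [BA ∥ FE ∩ AE ∥ BF]
   → F = (9/2, 16)

E = (-3/2, 8)
F = (9/2, 16)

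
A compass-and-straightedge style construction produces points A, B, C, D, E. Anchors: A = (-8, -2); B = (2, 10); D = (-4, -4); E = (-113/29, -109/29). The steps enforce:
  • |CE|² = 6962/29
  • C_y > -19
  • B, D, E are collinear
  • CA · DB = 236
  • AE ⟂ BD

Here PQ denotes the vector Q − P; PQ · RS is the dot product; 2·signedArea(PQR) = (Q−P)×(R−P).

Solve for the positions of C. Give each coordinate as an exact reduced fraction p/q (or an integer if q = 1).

C = (-10, -18)

1. C_x = -10  [line -6·x + -14·y + -312 = 0 ∩ |CE|² = 6962/29]
2. C_y = -18  [line -6·x + -14·y + -312 = 0 ∩ |CE|² = 6962/29]
   → C = (-10, -18)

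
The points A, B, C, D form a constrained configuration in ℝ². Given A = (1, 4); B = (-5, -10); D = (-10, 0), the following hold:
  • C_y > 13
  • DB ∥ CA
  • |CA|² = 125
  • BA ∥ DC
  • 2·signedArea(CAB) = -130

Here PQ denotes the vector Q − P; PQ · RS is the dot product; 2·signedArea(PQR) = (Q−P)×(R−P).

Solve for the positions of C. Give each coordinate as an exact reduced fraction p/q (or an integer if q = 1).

1. C_x = -4  [DB ∥ CA ∩ BA ∥ DC]
2. C_y = 14  [DB ∥ CA ∩ BA ∥ DC]
   → C = (-4, 14)

C = (-4, 14)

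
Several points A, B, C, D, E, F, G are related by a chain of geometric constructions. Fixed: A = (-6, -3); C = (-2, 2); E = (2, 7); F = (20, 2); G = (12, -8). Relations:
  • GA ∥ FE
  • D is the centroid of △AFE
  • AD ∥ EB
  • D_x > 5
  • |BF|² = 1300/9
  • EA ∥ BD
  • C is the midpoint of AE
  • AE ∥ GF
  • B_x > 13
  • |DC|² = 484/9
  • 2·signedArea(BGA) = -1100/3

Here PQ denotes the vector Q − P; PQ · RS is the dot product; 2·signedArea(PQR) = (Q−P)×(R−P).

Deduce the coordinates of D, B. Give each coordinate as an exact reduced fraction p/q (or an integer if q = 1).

1. D_x = 16/3  [D is the centroid of △AFE]
2. D_y = 2  [D is the centroid of △AFE]
   → D = (16/3, 2)
3. B_x = 40/3  [EA ∥ BD ∩ AD ∥ EB]
4. B_y = 12  [EA ∥ BD ∩ AD ∥ EB]
   → B = (40/3, 12)

B = (40/3, 12)
D = (16/3, 2)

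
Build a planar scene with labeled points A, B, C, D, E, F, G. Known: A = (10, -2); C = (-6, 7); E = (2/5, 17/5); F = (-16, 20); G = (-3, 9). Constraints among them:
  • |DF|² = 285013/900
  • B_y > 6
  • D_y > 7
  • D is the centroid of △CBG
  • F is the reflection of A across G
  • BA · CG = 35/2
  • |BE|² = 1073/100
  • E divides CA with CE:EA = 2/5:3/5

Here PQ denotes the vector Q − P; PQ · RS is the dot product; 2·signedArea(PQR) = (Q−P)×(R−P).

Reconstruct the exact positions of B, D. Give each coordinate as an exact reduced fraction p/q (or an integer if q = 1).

B = (-13/10, 31/5)
D = (-103/30, 37/5)

1. B_x = -13/10  [line -3·x + -2·y + 17/2 = 0 ∩ |BE|² = 1073/100]
2. B_y = 31/5  [line -3·x + -2·y + 17/2 = 0 ∩ |BE|² = 1073/100]
   → B = (-13/10, 31/5)
3. D_x = -103/30  [D is the centroid of △CBG]
4. D_y = 37/5  [D is the centroid of △CBG]
   → D = (-103/30, 37/5)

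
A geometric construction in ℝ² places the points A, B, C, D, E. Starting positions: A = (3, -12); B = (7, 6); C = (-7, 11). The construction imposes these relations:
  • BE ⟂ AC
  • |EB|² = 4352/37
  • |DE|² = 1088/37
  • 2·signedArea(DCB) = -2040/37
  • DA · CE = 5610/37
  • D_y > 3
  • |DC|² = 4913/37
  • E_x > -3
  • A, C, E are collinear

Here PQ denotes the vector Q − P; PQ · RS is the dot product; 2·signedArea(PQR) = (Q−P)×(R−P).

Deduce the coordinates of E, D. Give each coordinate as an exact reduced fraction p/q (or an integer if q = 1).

D = (75/37, 142/37)
E = (-109/37, 62/37)

1. E_x = -109/37  [A, C, E are collinear ∩ BE ⟂ AC]
2. E_y = 62/37  [A, C, E are collinear ∩ BE ⟂ AC]
   → E = (-109/37, 62/37)
3. D_x = 75/37  [2·signedArea(DCB) = -2040/37 ∩ DA · CE = 5610/37]
4. D_y = 142/37  [2·signedArea(DCB) = -2040/37 ∩ DA · CE = 5610/37]
   → D = (75/37, 142/37)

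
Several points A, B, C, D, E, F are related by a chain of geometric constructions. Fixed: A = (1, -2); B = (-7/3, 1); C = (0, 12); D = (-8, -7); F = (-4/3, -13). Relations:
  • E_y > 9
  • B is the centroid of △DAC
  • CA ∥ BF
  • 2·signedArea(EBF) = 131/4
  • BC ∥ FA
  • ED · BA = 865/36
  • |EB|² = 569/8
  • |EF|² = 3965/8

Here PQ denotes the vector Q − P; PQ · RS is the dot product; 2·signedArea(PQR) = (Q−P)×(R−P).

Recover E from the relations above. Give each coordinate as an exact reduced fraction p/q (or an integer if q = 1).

E = (-7/12, 37/4)

1. E_x = -7/12  [ED · BA = 865/36 ∩ 2·signedArea(EBF) = 131/4]
2. E_y = 37/4  [ED · BA = 865/36 ∩ 2·signedArea(EBF) = 131/4]
   → E = (-7/12, 37/4)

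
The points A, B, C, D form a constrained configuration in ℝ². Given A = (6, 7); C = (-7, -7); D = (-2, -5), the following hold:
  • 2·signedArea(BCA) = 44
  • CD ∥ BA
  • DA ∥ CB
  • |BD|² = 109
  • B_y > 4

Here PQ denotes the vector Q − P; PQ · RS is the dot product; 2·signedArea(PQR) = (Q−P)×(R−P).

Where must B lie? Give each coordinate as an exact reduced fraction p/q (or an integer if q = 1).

B = (1, 5)

1. B_x = 1  [CD ∥ BA ∩ DA ∥ CB]
2. B_y = 5  [CD ∥ BA ∩ DA ∥ CB]
   → B = (1, 5)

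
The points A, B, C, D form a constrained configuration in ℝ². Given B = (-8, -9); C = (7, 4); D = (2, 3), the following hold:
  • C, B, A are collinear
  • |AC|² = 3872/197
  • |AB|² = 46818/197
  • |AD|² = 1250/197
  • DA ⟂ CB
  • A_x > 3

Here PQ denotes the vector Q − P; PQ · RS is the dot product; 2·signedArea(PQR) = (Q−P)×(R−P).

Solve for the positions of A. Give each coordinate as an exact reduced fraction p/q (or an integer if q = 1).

A = (719/197, 216/197)

1. A_x = 719/197  [C, B, A are collinear ∩ DA ⟂ CB]
2. A_y = 216/197  [C, B, A are collinear ∩ DA ⟂ CB]
   → A = (719/197, 216/197)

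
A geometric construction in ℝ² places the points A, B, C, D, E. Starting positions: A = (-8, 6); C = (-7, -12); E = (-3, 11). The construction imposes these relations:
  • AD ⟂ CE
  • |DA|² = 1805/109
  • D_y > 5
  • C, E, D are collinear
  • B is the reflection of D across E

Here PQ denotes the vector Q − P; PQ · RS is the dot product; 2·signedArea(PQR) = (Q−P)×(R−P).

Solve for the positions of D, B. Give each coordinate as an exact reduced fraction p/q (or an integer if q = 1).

B = (-219/109, 1820/109)
D = (-435/109, 578/109)

1. D_x = -435/109  [C, E, D are collinear ∩ AD ⟂ CE]
2. D_y = 578/109  [C, E, D are collinear ∩ AD ⟂ CE]
   → D = (-435/109, 578/109)
3. B_x = -219/109  [B is the reflection of D across E]
4. B_y = 1820/109  [B is the reflection of D across E]
   → B = (-219/109, 1820/109)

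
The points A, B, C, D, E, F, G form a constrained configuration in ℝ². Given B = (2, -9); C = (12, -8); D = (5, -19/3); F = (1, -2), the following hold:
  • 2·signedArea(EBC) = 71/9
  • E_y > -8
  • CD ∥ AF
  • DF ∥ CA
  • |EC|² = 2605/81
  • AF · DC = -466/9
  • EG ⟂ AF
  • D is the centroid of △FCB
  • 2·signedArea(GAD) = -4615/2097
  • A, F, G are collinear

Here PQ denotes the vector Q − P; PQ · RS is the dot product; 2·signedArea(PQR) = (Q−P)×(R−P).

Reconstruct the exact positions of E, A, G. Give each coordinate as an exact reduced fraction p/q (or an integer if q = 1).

A = (8, -11/3)
E = (19/3, -70/9)
G = (5137/699, -7364/2097)

1. A_x = 8  [CD ∥ AF ∩ DF ∥ CA]
2. A_y = -11/3  [CD ∥ AF ∩ DF ∥ CA]
   → A = (8, -11/3)
3. G_x = 5137/699  [A, F, G are collinear ∩ 2·signedArea(GAD) = -4615/2097]
4. G_y = -7364/2097  [A, F, G are collinear ∩ 2·signedArea(GAD) = -4615/2097]
   → G = (5137/699, -7364/2097)
5. E_x = 19/3  [2·signedArea(EBC) = 71/9 ∩ EG ⟂ AF]
6. E_y = -70/9  [2·signedArea(EBC) = 71/9 ∩ EG ⟂ AF]
   → E = (19/3, -70/9)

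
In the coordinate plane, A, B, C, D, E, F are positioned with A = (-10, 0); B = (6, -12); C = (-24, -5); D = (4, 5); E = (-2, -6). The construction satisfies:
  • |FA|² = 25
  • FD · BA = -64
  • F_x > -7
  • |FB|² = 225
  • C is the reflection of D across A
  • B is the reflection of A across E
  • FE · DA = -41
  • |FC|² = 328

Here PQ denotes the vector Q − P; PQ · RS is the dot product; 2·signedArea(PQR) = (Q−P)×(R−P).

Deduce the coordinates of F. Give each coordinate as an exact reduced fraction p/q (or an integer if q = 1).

1. F_x = -6  [FD · BA = -64 ∩ FE · DA = -41]
2. F_y = -3  [FD · BA = -64 ∩ FE · DA = -41]
   → F = (-6, -3)

F = (-6, -3)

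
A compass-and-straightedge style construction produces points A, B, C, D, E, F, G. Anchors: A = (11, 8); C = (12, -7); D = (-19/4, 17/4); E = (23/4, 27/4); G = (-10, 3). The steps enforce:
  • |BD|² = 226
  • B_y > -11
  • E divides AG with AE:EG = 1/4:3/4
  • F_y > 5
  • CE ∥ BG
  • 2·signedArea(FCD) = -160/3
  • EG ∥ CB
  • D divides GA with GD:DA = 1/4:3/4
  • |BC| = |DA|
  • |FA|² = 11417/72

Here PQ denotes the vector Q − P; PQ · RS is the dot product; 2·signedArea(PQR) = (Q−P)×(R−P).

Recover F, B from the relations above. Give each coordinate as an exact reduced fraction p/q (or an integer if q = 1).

B = (-15/4, -43/4)
F = (-5/4, 61/12)

1. F_x = -5/4  [line -45/4·x + -67/4·y + 853/12 = 0 ∩ |FA|² = 11417/72]
2. F_y = 61/12  [line -45/4·x + -67/4·y + 853/12 = 0 ∩ |FA|² = 11417/72]
   → F = (-5/4, 61/12)
3. B_x = -15/4  [CE ∥ BG ∩ EG ∥ CB]
4. B_y = -43/4  [CE ∥ BG ∩ EG ∥ CB]
   → B = (-15/4, -43/4)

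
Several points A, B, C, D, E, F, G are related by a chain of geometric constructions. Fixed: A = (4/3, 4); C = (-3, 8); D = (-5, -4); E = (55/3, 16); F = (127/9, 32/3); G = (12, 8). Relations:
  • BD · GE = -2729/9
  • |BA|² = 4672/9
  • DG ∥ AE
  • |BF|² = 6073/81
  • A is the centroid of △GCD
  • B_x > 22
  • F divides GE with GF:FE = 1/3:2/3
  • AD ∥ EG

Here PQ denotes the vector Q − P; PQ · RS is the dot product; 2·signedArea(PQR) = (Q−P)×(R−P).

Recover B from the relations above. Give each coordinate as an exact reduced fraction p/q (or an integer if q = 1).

B = (68/3, 12)

1. B_x = 68/3  [line -19/3·x + -8·y + 2156/9 = 0 ∩ |BA|² = 4672/9]
2. B_y = 12  [line -19/3·x + -8·y + 2156/9 = 0 ∩ |BA|² = 4672/9]
   → B = (68/3, 12)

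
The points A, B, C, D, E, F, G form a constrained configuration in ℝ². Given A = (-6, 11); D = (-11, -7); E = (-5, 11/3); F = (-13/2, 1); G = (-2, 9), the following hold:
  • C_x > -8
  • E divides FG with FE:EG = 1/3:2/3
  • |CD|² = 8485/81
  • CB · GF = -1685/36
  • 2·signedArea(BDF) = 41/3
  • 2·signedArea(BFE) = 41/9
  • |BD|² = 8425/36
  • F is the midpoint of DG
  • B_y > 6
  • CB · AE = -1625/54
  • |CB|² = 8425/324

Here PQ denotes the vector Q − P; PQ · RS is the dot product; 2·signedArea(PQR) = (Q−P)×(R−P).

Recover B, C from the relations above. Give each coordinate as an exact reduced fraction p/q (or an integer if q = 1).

1. B_x = -29/6  [line -8·x + 9/2·y + -421/6 = 0 ∩ |BD|² = 8425/36]
2. B_y = 7  [line -8·x + 9/2·y + -421/6 = 0 ∩ |BD|² = 8425/36]
   → B = (-29/6, 7)
3. C_x = -22/3  [CB · GF = -1685/36 ∩ CB · AE = -1625/54]
4. C_y = 23/9  [CB · GF = -1685/36 ∩ CB · AE = -1625/54]
   → C = (-22/3, 23/9)

B = (-29/6, 7)
C = (-22/3, 23/9)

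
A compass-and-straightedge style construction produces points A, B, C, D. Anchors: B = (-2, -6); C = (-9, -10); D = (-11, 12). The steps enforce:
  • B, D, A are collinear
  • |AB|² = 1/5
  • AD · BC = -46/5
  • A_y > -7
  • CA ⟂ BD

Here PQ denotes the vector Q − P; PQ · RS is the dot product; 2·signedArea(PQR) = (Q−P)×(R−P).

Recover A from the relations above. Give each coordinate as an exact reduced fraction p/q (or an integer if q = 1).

1. A_x = -9/5  [B, D, A are collinear ∩ CA ⟂ BD]
2. A_y = -32/5  [B, D, A are collinear ∩ CA ⟂ BD]
   → A = (-9/5, -32/5)

A = (-9/5, -32/5)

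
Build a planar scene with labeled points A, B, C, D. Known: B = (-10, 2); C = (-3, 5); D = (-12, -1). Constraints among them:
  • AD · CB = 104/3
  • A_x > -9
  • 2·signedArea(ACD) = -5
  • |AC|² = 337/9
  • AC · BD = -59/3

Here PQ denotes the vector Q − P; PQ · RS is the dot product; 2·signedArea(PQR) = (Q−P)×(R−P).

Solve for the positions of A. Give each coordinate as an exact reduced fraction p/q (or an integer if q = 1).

1. A_x = -25/3  [AC · BD = -59/3 ∩ 2·signedArea(ACD) = -5]
2. A_y = 2  [AC · BD = -59/3 ∩ 2·signedArea(ACD) = -5]
   → A = (-25/3, 2)

A = (-25/3, 2)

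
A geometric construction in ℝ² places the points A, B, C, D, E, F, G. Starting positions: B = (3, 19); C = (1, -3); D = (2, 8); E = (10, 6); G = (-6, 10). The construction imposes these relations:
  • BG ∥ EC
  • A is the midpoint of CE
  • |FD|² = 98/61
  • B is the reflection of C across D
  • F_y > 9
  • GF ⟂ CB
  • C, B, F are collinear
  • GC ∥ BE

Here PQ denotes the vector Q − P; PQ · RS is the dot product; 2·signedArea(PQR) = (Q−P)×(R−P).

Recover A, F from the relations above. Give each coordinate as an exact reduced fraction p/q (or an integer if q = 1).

A = (11/2, 3/2)
F = (129/61, 565/61)

1. A_x = 11/2  [A is the midpoint of CE]
2. A_y = 3/2  [A is the midpoint of CE]
   → A = (11/2, 3/2)
3. F_x = 129/61  [C, B, F are collinear ∩ GF ⟂ CB]
4. F_y = 565/61  [C, B, F are collinear ∩ GF ⟂ CB]
   → F = (129/61, 565/61)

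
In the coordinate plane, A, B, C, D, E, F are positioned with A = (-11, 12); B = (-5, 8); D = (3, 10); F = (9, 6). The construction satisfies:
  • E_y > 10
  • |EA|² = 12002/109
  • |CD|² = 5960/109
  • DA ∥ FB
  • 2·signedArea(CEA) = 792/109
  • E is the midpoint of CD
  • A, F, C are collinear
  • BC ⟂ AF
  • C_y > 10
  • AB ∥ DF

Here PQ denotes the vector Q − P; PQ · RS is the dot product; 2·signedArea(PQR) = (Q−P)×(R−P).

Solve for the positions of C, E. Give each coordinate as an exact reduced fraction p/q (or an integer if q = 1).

C = (-479/109, 1092/109)
E = (-76/109, 1091/109)

1. C_x = -479/109  [A, F, C are collinear ∩ BC ⟂ AF]
2. C_y = 1092/109  [A, F, C are collinear ∩ BC ⟂ AF]
   → C = (-479/109, 1092/109)
3. E_x = -76/109  [E is the midpoint of CD]
4. E_y = 1091/109  [E is the midpoint of CD]
   → E = (-76/109, 1091/109)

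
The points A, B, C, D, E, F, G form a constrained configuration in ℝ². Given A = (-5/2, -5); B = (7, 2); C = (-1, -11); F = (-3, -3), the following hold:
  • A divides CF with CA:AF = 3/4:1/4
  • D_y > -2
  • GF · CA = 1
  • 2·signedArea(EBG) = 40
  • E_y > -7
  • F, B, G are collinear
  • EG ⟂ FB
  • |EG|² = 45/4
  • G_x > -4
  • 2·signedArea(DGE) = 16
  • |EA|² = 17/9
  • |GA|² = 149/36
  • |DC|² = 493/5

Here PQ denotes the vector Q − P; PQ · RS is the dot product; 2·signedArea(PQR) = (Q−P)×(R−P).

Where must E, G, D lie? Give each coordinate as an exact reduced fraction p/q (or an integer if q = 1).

1. G_x = -11/3  [F, B, G are collinear ∩ GF · CA = 1]
2. G_y = -10/3  [F, B, G are collinear ∩ GF · CA = 1]
   → G = (-11/3, -10/3)
3. E_x = -13/6  [2·signedArea(EBG) = 40 ∩ EG ⟂ FB]
4. E_y = -19/3  [2·signedArea(EBG) = 40 ∩ EG ⟂ FB]
   → E = (-13/6, -19/3)
5. D_x = 3/5  [line 3·x + 3/2·y + 0 = 0 ∩ |DC|² = 493/5]
6. D_y = -6/5  [line 3·x + 3/2·y + 0 = 0 ∩ |DC|² = 493/5]
   → D = (3/5, -6/5)

D = (3/5, -6/5)
E = (-13/6, -19/3)
G = (-11/3, -10/3)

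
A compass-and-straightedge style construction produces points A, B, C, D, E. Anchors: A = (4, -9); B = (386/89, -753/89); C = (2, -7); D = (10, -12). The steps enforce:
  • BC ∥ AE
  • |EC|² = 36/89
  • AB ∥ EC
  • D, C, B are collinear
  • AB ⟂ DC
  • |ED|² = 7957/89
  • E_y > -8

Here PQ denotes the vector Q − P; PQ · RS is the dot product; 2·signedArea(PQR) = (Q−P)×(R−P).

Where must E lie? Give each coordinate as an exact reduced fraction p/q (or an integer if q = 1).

1. E_x = 148/89  [AB ∥ EC ∩ BC ∥ AE]
2. E_y = -671/89  [AB ∥ EC ∩ BC ∥ AE]
   → E = (148/89, -671/89)

E = (148/89, -671/89)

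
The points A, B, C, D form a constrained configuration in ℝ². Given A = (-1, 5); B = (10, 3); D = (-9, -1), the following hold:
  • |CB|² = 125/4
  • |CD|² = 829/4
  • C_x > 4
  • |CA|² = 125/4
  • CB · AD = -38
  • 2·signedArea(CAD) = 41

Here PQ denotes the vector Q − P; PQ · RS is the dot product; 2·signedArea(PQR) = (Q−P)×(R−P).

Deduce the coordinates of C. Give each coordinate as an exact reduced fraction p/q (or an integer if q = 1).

C = (9/2, 4)

1. C_x = 9/2  [2·signedArea(CAD) = 41 ∩ CB · AD = -38]
2. C_y = 4  [2·signedArea(CAD) = 41 ∩ CB · AD = -38]
   → C = (9/2, 4)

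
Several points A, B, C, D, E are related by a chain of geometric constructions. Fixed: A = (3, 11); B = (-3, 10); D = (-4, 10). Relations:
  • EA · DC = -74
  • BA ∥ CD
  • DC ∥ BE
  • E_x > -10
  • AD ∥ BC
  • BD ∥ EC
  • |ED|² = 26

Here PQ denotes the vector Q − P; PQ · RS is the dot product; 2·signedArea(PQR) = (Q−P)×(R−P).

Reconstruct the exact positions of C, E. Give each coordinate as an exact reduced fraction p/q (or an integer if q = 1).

1. C_x = -10  [BA ∥ CD ∩ AD ∥ BC]
2. C_y = 9  [BA ∥ CD ∩ AD ∥ BC]
   → C = (-10, 9)
3. E_x = -9  [BD ∥ EC ∩ DC ∥ BE]
4. E_y = 9  [BD ∥ EC ∩ DC ∥ BE]
   → E = (-9, 9)

C = (-10, 9)
E = (-9, 9)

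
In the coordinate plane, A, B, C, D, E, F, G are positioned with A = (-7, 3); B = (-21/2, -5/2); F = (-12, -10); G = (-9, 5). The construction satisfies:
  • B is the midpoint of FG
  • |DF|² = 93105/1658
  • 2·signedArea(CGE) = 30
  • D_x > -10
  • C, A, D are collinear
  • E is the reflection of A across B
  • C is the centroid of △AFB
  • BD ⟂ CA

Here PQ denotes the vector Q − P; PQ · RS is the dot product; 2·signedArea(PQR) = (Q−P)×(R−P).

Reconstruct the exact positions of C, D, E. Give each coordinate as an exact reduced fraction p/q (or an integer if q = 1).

1. C_x = -59/6  [C is the centroid of △AFB]
2. C_y = -19/6  [C is the centroid of △AFB]
   → C = (-59/6, -19/6)
3. D_x = -16077/1658  [C, A, D are collinear ∩ BD ⟂ CA]
4. D_y = -4757/1658  [C, A, D are collinear ∩ BD ⟂ CA]
   → D = (-16077/1658, -4757/1658)
5. E_x = -14  [E is the reflection of A across B]
6. E_y = -8  [E is the reflection of A across B]
   → E = (-14, -8)

C = (-59/6, -19/6)
D = (-16077/1658, -4757/1658)
E = (-14, -8)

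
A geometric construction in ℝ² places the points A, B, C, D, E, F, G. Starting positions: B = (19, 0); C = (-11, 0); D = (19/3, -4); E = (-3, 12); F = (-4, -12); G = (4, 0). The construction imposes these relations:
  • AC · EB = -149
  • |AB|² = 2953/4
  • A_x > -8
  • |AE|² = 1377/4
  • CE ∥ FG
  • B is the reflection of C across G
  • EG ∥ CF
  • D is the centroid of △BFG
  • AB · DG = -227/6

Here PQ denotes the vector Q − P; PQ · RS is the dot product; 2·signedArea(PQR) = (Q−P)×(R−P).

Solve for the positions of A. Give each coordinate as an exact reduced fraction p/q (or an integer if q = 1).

A = (-15/2, -6)

1. A_x = -15/2  [AB · DG = -227/6 ∩ AC · EB = -149]
2. A_y = -6  [AB · DG = -227/6 ∩ AC · EB = -149]
   → A = (-15/2, -6)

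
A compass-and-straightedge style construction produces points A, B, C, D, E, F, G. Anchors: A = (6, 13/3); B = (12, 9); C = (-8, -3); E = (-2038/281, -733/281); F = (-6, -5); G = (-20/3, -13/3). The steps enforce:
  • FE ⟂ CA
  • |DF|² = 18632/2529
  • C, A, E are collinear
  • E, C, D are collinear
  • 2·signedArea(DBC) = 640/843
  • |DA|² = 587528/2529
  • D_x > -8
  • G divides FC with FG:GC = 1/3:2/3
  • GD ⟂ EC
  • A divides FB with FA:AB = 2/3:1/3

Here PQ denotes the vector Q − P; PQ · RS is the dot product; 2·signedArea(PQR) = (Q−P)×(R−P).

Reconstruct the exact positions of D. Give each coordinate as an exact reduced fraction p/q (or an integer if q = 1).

1. D_x = -2108/281  [E, C, D are collinear ∩ GD ⟂ EC]
2. D_y = -2309/843  [E, C, D are collinear ∩ GD ⟂ EC]
   → D = (-2108/281, -2309/843)

D = (-2108/281, -2309/843)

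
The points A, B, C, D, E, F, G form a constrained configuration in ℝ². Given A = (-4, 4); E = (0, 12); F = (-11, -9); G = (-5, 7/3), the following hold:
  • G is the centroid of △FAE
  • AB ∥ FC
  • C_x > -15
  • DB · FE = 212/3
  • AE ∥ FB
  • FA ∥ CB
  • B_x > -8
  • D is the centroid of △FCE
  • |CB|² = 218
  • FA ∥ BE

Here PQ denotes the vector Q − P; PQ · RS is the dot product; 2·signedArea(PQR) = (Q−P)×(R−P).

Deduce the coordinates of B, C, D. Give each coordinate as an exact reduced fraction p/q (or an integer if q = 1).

B = (-7, -1)
C = (-14, -14)
D = (-25/3, -11/3)

1. B_x = -7  [FA ∥ BE ∩ AE ∥ FB]
2. B_y = -1  [FA ∥ BE ∩ AE ∥ FB]
   → B = (-7, -1)
3. C_x = -14  [FA ∥ CB ∩ AB ∥ FC]
4. C_y = -14  [FA ∥ CB ∩ AB ∥ FC]
   → C = (-14, -14)
5. D_x = -25/3  [D is the centroid of △FCE]
6. D_y = -11/3  [D is the centroid of △FCE]
   → D = (-25/3, -11/3)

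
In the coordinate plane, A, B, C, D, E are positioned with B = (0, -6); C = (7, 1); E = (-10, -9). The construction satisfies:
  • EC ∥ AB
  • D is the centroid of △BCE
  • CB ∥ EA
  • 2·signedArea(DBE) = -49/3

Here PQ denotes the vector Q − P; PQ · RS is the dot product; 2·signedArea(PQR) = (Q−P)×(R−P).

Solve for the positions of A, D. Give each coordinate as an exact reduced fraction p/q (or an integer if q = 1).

A = (-17, -16)
D = (-1, -14/3)

1. A_x = -17  [EC ∥ AB ∩ CB ∥ EA]
2. A_y = -16  [EC ∥ AB ∩ CB ∥ EA]
   → A = (-17, -16)
3. D_x = -1  [D is the centroid of △BCE]
4. D_y = -14/3  [D is the centroid of △BCE]
   → D = (-1, -14/3)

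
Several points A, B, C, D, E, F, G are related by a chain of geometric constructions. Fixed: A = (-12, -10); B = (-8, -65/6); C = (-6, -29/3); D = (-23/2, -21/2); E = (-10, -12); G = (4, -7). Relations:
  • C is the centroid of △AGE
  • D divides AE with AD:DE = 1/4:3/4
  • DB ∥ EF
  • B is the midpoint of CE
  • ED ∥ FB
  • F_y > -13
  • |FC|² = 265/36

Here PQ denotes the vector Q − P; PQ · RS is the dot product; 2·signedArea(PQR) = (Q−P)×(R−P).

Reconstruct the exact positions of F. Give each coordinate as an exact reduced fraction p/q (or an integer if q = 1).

1. F_x = -13/2  [ED ∥ FB ∩ DB ∥ EF]
2. F_y = -37/3  [ED ∥ FB ∩ DB ∥ EF]
   → F = (-13/2, -37/3)

F = (-13/2, -37/3)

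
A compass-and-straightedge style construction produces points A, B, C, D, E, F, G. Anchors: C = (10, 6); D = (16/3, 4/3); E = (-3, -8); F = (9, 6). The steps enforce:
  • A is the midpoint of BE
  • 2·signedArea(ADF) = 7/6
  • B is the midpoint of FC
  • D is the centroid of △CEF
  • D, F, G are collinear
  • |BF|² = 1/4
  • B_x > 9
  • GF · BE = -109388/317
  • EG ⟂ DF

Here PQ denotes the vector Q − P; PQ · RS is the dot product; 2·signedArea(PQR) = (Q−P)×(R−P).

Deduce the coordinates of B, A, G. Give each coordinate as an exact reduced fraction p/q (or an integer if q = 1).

1. B_x = 19/2  [B is the midpoint of FC]
2. B_y = 6  [B is the midpoint of FC]
   → B = (19/2, 6)
3. A_x = 13/4  [A is the midpoint of BE]
4. A_y = -1  [A is the midpoint of BE]
   → A = (13/4, -1)
5. G_x = -755/317  [D, F, G are collinear ∩ EG ⟂ DF]
6. G_y = -2690/317  [D, F, G are collinear ∩ EG ⟂ DF]
   → G = (-755/317, -2690/317)

A = (13/4, -1)
B = (19/2, 6)
G = (-755/317, -2690/317)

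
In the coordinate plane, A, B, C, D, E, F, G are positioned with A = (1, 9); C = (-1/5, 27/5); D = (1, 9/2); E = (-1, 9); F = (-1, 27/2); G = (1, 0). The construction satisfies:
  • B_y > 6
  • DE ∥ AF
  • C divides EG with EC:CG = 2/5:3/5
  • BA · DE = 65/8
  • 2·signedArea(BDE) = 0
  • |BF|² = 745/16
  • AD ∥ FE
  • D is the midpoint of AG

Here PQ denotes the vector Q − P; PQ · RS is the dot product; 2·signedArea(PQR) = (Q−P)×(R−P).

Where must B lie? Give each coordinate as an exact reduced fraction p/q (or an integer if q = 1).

1. B_x = 0  [2·signedArea(BDE) = 0 ∩ BA · DE = 65/8]
2. B_y = 27/4  [2·signedArea(BDE) = 0 ∩ BA · DE = 65/8]
   → B = (0, 27/4)

B = (0, 27/4)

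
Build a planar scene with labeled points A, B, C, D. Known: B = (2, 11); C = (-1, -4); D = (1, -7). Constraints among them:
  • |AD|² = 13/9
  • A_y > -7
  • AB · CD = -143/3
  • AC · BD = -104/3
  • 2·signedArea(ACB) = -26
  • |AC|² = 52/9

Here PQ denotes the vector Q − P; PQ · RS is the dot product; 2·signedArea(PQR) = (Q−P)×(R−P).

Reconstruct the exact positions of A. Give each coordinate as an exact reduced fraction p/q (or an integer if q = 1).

A = (1/3, -6)

1. A_x = 1/3  [AB · CD = -143/3 ∩ 2·signedArea(ACB) = -26]
2. A_y = -6  [AB · CD = -143/3 ∩ 2·signedArea(ACB) = -26]
   → A = (1/3, -6)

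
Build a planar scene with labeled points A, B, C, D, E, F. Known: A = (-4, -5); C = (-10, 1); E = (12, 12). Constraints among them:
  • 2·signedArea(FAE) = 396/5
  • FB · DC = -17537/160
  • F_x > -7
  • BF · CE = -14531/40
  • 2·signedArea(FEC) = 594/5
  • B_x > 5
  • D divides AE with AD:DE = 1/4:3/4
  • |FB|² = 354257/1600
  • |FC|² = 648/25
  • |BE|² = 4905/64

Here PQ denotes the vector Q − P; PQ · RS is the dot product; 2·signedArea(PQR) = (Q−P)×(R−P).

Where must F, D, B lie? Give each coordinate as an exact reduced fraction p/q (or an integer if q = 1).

B = (6, 45/8)
D = (0, -3/4)
F = (-32/5, -13/5)

1. F_x = -32/5  [2·signedArea(FEC) = 594/5 ∩ 2·signedArea(FAE) = 396/5]
2. F_y = -13/5  [2·signedArea(FEC) = 594/5 ∩ 2·signedArea(FAE) = 396/5]
   → F = (-32/5, -13/5)
3. D_x = 0  [D divides AE with AD:DE = 1/4:3/4]
4. D_y = -3/4  [D divides AE with AD:DE = 1/4:3/4]
   → D = (0, -3/4)
5. B_x = 6  [BF · CE = -14531/40 ∩ FB · DC = -17537/160]
6. B_y = 45/8  [BF · CE = -14531/40 ∩ FB · DC = -17537/160]
   → B = (6, 45/8)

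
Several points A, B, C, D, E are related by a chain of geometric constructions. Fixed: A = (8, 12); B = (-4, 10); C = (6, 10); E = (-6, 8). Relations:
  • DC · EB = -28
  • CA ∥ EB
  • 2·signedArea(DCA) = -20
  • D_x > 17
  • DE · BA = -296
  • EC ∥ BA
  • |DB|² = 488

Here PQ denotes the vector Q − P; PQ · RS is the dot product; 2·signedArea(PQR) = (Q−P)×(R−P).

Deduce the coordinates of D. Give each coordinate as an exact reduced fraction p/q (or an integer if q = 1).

D = (18, 12)

1. D_x = 18  [DC · EB = -28 ∩ DE · BA = -296]
2. D_y = 12  [DC · EB = -28 ∩ DE · BA = -296]
   → D = (18, 12)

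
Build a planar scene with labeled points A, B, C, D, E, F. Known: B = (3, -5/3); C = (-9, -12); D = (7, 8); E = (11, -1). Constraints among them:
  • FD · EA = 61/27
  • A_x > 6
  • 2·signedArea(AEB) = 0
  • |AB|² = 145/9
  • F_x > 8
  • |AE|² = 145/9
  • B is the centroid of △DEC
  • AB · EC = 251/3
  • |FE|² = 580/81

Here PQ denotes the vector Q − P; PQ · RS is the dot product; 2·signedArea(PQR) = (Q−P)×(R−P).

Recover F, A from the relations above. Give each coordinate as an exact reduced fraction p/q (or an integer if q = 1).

1. A_x = 7  [2·signedArea(AEB) = 0 ∩ AB · EC = 251/3]
2. A_y = -4/3  [2·signedArea(AEB) = 0 ∩ AB · EC = 251/3]
   → A = (7, -4/3)
3. F_x = 25/3  [line 4·x + 1/3·y + -889/27 = 0 ∩ |FE|² = 580/81]
4. F_y = -11/9  [line 4·x + 1/3·y + -889/27 = 0 ∩ |FE|² = 580/81]
   → F = (25/3, -11/9)

A = (7, -4/3)
F = (25/3, -11/9)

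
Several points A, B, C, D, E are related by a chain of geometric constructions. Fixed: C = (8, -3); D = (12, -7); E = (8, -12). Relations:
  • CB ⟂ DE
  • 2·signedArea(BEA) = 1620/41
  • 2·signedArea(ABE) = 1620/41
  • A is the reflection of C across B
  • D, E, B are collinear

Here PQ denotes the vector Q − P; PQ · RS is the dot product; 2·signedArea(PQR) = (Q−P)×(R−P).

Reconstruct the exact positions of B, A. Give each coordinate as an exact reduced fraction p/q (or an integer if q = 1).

1. B_x = 508/41  [D, E, B are collinear ∩ CB ⟂ DE]
2. B_y = -267/41  [D, E, B are collinear ∩ CB ⟂ DE]
   → B = (508/41, -267/41)
3. A_x = 688/41  [A is the reflection of C across B]
4. A_y = -411/41  [A is the reflection of C across B]
   → A = (688/41, -411/41)

A = (688/41, -411/41)
B = (508/41, -267/41)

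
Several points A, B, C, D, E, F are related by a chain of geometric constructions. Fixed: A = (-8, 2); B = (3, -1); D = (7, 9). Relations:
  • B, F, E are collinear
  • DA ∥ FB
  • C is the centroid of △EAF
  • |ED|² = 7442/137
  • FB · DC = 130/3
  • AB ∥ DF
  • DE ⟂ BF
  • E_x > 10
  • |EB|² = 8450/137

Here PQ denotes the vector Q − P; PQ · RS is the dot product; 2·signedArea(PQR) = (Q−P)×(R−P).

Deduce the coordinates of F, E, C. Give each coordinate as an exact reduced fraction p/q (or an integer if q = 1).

1. F_x = 18  [DA ∥ FB ∩ AB ∥ DF]
2. F_y = 6  [DA ∥ FB ∩ AB ∥ DF]
   → F = (18, 6)
3. E_x = 1386/137  [B, F, E are collinear ∩ DE ⟂ BF]
4. E_y = 318/137  [B, F, E are collinear ∩ DE ⟂ BF]
   → E = (1386/137, 318/137)
5. C_x = 2756/411  [C is the centroid of △EAF]
6. C_y = 1414/411  [C is the centroid of △EAF]
   → C = (2756/411, 1414/411)

C = (2756/411, 1414/411)
E = (1386/137, 318/137)
F = (18, 6)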